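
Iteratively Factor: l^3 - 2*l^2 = (l - 2)*(l^2) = l*(l - 2)*(l)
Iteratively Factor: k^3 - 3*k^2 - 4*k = (k + 1)*(k^2 - 4*k) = k*(k + 1)*(k - 4)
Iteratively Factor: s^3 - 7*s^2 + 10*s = (s)*(s^2 - 7*s + 10) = s*(s - 5)*(s - 2)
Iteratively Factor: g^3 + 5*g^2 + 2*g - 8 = (g + 2)*(g^2 + 3*g - 4) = (g - 1)*(g + 2)*(g + 4)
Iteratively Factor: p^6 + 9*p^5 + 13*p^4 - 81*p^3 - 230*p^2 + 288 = (p + 4)*(p^5 + 5*p^4 - 7*p^3 - 53*p^2 - 18*p + 72) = (p + 2)*(p + 4)*(p^4 + 3*p^3 - 13*p^2 - 27*p + 36) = (p - 1)*(p + 2)*(p + 4)*(p^3 + 4*p^2 - 9*p - 36) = (p - 1)*(p + 2)*(p + 4)^2*(p^2 - 9) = (p - 3)*(p - 1)*(p + 2)*(p + 4)^2*(p + 3)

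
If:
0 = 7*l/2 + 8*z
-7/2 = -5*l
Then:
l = 7/10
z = -49/160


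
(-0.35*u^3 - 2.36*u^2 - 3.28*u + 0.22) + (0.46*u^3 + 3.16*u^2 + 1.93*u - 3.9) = 0.11*u^3 + 0.8*u^2 - 1.35*u - 3.68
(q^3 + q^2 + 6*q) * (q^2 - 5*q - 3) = q^5 - 4*q^4 - 2*q^3 - 33*q^2 - 18*q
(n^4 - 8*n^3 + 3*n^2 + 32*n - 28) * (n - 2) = n^5 - 10*n^4 + 19*n^3 + 26*n^2 - 92*n + 56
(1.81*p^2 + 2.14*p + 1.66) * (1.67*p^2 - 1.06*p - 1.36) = 3.0227*p^4 + 1.6552*p^3 - 1.9578*p^2 - 4.67*p - 2.2576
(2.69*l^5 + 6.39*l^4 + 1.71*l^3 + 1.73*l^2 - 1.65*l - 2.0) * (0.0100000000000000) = 0.0269*l^5 + 0.0639*l^4 + 0.0171*l^3 + 0.0173*l^2 - 0.0165*l - 0.02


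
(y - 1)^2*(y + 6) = y^3 + 4*y^2 - 11*y + 6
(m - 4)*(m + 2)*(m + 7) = m^3 + 5*m^2 - 22*m - 56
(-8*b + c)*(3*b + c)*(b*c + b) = -24*b^3*c - 24*b^3 - 5*b^2*c^2 - 5*b^2*c + b*c^3 + b*c^2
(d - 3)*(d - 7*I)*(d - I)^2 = d^4 - 3*d^3 - 9*I*d^3 - 15*d^2 + 27*I*d^2 + 45*d + 7*I*d - 21*I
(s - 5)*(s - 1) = s^2 - 6*s + 5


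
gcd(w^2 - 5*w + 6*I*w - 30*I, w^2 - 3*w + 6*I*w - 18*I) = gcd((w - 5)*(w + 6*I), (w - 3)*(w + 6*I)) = w + 6*I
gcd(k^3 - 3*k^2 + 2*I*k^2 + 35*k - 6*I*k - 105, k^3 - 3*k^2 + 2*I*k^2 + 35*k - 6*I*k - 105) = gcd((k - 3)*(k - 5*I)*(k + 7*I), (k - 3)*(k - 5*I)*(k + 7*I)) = k^3 + k^2*(-3 + 2*I) + k*(35 - 6*I) - 105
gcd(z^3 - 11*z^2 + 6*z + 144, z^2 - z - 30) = z - 6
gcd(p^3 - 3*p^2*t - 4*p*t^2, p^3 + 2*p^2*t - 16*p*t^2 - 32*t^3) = p - 4*t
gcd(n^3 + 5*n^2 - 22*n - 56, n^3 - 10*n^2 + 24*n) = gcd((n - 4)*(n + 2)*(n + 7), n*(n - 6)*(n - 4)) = n - 4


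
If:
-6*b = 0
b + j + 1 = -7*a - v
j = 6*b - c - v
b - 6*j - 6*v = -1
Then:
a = -1/6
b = 0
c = -1/6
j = 1/6 - v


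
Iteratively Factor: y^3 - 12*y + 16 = (y + 4)*(y^2 - 4*y + 4) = (y - 2)*(y + 4)*(y - 2)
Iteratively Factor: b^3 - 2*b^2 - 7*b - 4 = (b + 1)*(b^2 - 3*b - 4) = (b - 4)*(b + 1)*(b + 1)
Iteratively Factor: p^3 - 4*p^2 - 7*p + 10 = (p + 2)*(p^2 - 6*p + 5) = (p - 5)*(p + 2)*(p - 1)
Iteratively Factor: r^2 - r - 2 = (r - 2)*(r + 1)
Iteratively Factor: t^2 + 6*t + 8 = (t + 2)*(t + 4)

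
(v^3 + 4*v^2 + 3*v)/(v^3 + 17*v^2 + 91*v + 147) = v*(v + 1)/(v^2 + 14*v + 49)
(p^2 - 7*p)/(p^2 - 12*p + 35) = p/(p - 5)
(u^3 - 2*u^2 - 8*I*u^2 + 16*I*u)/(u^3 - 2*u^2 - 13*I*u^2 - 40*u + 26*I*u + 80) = u/(u - 5*I)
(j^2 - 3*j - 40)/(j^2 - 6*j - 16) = (j + 5)/(j + 2)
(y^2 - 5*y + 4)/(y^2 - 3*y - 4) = (y - 1)/(y + 1)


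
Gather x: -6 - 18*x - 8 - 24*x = -42*x - 14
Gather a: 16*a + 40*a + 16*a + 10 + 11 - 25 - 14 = 72*a - 18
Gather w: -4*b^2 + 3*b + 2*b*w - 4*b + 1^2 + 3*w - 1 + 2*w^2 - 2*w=-4*b^2 - b + 2*w^2 + w*(2*b + 1)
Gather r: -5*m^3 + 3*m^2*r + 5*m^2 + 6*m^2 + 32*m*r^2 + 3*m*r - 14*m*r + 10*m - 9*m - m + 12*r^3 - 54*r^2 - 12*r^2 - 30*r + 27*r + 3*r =-5*m^3 + 11*m^2 + 12*r^3 + r^2*(32*m - 66) + r*(3*m^2 - 11*m)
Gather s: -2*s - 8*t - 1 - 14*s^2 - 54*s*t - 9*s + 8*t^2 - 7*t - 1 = -14*s^2 + s*(-54*t - 11) + 8*t^2 - 15*t - 2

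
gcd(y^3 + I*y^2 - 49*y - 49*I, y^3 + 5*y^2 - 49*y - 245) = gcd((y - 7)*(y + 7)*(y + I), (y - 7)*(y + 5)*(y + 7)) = y^2 - 49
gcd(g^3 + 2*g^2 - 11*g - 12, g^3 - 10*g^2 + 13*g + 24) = g^2 - 2*g - 3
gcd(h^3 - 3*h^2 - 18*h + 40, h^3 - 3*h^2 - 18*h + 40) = h^3 - 3*h^2 - 18*h + 40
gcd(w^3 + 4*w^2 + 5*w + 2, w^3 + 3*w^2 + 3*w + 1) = w^2 + 2*w + 1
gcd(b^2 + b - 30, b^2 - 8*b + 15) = b - 5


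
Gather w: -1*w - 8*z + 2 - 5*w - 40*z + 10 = -6*w - 48*z + 12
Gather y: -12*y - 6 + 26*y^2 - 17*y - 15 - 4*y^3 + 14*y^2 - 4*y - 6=-4*y^3 + 40*y^2 - 33*y - 27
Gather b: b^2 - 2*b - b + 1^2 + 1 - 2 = b^2 - 3*b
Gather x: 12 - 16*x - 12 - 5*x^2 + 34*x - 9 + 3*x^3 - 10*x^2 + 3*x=3*x^3 - 15*x^2 + 21*x - 9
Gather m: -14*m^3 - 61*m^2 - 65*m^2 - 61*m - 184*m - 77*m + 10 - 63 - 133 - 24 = -14*m^3 - 126*m^2 - 322*m - 210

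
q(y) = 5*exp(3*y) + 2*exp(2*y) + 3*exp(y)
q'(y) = 15*exp(3*y) + 4*exp(2*y) + 3*exp(y)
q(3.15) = 64699.98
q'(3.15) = 192870.77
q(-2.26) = 0.34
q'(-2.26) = 0.37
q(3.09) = 54105.67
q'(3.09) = 161219.18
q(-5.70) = 0.01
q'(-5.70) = 0.01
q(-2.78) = 0.20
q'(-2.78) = 0.21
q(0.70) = 54.98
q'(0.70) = 144.75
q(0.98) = 116.77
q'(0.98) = 320.13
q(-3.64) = 0.08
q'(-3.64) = 0.08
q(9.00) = 2660372547256.52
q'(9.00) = 7980986273212.78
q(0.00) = 10.00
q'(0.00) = 22.00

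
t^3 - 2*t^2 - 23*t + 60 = (t - 4)*(t - 3)*(t + 5)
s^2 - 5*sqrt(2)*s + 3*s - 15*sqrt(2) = (s + 3)*(s - 5*sqrt(2))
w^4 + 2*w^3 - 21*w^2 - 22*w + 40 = (w - 4)*(w - 1)*(w + 2)*(w + 5)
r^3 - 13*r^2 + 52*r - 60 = (r - 6)*(r - 5)*(r - 2)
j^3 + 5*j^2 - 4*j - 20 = (j - 2)*(j + 2)*(j + 5)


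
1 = 1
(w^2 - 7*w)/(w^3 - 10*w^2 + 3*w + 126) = w/(w^2 - 3*w - 18)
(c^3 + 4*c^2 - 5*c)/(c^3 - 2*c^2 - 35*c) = (c - 1)/(c - 7)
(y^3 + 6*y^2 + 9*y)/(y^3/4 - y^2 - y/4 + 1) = 4*y*(y^2 + 6*y + 9)/(y^3 - 4*y^2 - y + 4)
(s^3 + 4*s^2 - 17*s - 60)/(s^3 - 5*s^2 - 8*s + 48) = (s + 5)/(s - 4)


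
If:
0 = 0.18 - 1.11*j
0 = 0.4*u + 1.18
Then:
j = 0.16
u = -2.95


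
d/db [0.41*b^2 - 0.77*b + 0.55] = 0.82*b - 0.77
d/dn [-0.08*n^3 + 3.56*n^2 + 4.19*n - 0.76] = -0.24*n^2 + 7.12*n + 4.19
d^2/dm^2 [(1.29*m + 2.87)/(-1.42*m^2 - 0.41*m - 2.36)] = (-(1.29*m + 2.87)*(2.84*m + 0.41)*(5.68*m + 0.82) + (10.9908*m + 9.2086)*(1.42*m^2 + 0.41*m + 2.36))/(1.42*m^2 + 0.41*m + 2.36)^3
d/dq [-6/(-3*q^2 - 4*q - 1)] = 12*(-3*q - 2)/(3*q^2 + 4*q + 1)^2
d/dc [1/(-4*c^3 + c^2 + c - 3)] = (12*c^2 - 2*c - 1)/(4*c^3 - c^2 - c + 3)^2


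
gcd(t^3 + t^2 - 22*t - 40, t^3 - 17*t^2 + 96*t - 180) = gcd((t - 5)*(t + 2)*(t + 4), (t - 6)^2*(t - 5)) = t - 5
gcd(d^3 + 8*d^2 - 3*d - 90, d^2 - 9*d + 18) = d - 3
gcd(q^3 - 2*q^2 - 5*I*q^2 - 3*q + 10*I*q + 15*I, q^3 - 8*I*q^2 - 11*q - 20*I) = q - 5*I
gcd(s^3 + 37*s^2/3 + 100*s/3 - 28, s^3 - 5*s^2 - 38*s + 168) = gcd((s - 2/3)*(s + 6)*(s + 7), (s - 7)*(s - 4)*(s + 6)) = s + 6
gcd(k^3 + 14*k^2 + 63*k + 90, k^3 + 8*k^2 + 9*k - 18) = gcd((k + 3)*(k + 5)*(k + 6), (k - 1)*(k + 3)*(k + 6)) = k^2 + 9*k + 18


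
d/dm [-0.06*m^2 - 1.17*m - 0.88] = -0.12*m - 1.17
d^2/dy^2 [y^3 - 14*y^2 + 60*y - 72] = 6*y - 28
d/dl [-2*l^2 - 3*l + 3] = -4*l - 3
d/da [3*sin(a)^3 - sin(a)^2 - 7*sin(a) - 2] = (9*sin(a)^2 - 2*sin(a) - 7)*cos(a)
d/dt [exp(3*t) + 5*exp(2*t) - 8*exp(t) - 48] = (3*exp(2*t) + 10*exp(t) - 8)*exp(t)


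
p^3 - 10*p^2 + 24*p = p*(p - 6)*(p - 4)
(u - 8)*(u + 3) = u^2 - 5*u - 24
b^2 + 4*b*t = b*(b + 4*t)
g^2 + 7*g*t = g*(g + 7*t)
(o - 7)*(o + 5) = o^2 - 2*o - 35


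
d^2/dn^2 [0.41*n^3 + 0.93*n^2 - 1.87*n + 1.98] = 2.46*n + 1.86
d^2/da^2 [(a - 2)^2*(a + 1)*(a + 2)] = 12*a^2 - 6*a - 12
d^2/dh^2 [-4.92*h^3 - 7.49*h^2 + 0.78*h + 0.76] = -29.52*h - 14.98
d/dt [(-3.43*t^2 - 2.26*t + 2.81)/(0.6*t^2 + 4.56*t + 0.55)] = (-14.2848*t^2 - 7.145*t - 14.0566)/(0.36*t^4 + 5.472*t^3 + 21.4536*t^2 + 5.016*t + 0.3025)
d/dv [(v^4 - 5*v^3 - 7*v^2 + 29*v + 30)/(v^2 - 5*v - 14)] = 2*(v^3 - 14*v^2 + 49*v - 32)/(v^2 - 14*v + 49)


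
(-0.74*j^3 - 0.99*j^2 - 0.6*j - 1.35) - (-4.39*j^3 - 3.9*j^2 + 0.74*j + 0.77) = 3.65*j^3 + 2.91*j^2 - 1.34*j - 2.12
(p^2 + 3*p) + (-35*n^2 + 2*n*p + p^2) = -35*n^2 + 2*n*p + 2*p^2 + 3*p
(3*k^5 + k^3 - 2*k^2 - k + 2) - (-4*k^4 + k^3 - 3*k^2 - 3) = 3*k^5 + 4*k^4 + k^2 - k + 5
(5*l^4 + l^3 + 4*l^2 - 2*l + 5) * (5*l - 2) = 25*l^5 - 5*l^4 + 18*l^3 - 18*l^2 + 29*l - 10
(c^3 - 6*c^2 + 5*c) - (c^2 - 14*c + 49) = c^3 - 7*c^2 + 19*c - 49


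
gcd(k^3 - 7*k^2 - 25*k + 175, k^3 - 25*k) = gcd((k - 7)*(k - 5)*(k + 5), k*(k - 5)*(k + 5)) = k^2 - 25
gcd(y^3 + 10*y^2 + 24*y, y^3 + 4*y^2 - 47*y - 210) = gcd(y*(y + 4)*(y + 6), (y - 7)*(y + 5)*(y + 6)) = y + 6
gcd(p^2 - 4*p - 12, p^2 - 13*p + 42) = p - 6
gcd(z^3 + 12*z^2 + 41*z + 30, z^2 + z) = z + 1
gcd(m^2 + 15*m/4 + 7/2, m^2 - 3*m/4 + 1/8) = 1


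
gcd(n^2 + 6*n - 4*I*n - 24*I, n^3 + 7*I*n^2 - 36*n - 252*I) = n + 6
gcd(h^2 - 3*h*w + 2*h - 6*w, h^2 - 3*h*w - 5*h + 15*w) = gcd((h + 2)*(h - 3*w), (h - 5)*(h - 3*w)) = -h + 3*w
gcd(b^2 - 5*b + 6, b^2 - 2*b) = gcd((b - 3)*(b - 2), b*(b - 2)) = b - 2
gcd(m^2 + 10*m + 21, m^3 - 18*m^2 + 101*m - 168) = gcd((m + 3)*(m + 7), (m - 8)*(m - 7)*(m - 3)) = 1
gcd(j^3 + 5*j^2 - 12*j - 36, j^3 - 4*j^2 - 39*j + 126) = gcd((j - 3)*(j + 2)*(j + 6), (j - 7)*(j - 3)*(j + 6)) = j^2 + 3*j - 18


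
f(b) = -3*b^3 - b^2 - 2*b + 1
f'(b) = -9*b^2 - 2*b - 2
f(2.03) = -32.28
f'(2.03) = -43.15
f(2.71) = -71.47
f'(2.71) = -73.52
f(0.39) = -0.11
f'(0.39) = -4.15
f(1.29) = -9.68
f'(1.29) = -19.56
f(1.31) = -10.08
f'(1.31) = -20.06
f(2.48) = -55.87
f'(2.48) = -62.31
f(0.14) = 0.69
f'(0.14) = -2.46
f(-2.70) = 58.16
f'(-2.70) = -62.21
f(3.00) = -95.00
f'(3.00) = -89.00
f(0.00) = 1.00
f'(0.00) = -2.00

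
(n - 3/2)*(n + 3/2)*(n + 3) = n^3 + 3*n^2 - 9*n/4 - 27/4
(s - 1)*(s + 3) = s^2 + 2*s - 3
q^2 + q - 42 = (q - 6)*(q + 7)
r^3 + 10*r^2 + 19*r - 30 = (r - 1)*(r + 5)*(r + 6)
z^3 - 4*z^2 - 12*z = z*(z - 6)*(z + 2)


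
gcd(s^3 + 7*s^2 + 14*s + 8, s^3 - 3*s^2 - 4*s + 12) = s + 2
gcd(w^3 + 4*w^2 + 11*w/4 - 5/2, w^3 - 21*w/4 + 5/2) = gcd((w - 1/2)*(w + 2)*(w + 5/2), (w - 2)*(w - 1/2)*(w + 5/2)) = w^2 + 2*w - 5/4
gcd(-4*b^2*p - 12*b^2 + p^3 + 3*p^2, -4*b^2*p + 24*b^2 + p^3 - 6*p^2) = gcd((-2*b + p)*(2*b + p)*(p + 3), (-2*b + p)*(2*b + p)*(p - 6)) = -4*b^2 + p^2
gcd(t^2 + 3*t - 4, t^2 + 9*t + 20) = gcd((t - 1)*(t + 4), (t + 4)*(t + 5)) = t + 4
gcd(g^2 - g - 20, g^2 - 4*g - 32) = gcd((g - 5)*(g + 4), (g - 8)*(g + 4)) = g + 4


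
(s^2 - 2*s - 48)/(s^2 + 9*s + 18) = (s - 8)/(s + 3)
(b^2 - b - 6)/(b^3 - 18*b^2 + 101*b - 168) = (b + 2)/(b^2 - 15*b + 56)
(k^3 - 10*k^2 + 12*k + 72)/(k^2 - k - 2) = (-k^3 + 10*k^2 - 12*k - 72)/(-k^2 + k + 2)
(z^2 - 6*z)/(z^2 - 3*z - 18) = z/(z + 3)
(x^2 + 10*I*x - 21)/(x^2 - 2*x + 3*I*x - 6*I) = (x + 7*I)/(x - 2)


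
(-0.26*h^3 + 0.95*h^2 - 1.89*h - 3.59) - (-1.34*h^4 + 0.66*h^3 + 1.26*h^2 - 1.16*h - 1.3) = 1.34*h^4 - 0.92*h^3 - 0.31*h^2 - 0.73*h - 2.29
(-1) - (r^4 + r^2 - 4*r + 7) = -r^4 - r^2 + 4*r - 8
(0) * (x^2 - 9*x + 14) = 0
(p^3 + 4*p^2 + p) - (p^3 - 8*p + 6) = 4*p^2 + 9*p - 6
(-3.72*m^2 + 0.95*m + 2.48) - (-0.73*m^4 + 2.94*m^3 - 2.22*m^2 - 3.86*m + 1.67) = 0.73*m^4 - 2.94*m^3 - 1.5*m^2 + 4.81*m + 0.81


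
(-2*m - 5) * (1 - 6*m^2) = 12*m^3 + 30*m^2 - 2*m - 5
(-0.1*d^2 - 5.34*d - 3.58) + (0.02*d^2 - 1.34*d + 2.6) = -0.08*d^2 - 6.68*d - 0.98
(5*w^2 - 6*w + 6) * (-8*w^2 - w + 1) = -40*w^4 + 43*w^3 - 37*w^2 - 12*w + 6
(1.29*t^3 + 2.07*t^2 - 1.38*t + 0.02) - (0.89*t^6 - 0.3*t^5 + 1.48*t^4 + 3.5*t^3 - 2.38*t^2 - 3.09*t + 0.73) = -0.89*t^6 + 0.3*t^5 - 1.48*t^4 - 2.21*t^3 + 4.45*t^2 + 1.71*t - 0.71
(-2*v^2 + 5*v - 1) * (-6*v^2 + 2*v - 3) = 12*v^4 - 34*v^3 + 22*v^2 - 17*v + 3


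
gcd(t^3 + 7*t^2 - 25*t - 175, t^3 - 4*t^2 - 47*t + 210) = t^2 + 2*t - 35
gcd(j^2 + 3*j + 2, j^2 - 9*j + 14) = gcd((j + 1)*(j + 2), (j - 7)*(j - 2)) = 1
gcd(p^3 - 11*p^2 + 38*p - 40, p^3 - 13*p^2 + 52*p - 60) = p^2 - 7*p + 10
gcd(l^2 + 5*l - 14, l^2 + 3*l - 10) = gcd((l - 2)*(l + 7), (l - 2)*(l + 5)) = l - 2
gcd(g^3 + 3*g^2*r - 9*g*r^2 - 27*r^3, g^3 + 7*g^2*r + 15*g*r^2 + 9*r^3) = g^2 + 6*g*r + 9*r^2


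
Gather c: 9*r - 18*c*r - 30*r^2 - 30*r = -18*c*r - 30*r^2 - 21*r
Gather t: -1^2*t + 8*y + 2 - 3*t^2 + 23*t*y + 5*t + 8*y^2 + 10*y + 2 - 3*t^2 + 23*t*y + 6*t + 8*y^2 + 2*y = -6*t^2 + t*(46*y + 10) + 16*y^2 + 20*y + 4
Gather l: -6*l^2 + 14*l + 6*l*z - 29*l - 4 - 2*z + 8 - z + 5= -6*l^2 + l*(6*z - 15) - 3*z + 9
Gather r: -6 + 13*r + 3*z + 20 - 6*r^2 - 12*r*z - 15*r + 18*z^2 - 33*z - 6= -6*r^2 + r*(-12*z - 2) + 18*z^2 - 30*z + 8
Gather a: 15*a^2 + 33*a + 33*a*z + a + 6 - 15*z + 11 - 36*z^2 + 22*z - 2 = 15*a^2 + a*(33*z + 34) - 36*z^2 + 7*z + 15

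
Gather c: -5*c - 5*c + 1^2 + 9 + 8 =18 - 10*c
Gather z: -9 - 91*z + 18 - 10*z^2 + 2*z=-10*z^2 - 89*z + 9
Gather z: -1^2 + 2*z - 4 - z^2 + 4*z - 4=-z^2 + 6*z - 9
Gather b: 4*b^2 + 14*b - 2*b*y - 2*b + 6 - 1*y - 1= 4*b^2 + b*(12 - 2*y) - y + 5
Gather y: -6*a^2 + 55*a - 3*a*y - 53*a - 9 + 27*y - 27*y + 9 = -6*a^2 - 3*a*y + 2*a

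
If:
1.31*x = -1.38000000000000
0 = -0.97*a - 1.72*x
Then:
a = 1.87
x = -1.05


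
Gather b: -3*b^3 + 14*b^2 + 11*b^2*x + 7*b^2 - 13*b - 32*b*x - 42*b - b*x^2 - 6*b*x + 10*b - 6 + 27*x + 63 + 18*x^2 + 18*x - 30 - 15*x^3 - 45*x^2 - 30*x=-3*b^3 + b^2*(11*x + 21) + b*(-x^2 - 38*x - 45) - 15*x^3 - 27*x^2 + 15*x + 27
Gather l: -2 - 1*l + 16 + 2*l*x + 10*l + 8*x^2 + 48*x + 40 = l*(2*x + 9) + 8*x^2 + 48*x + 54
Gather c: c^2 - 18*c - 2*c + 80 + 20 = c^2 - 20*c + 100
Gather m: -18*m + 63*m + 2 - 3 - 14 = 45*m - 15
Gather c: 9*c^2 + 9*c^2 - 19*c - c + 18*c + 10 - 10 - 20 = 18*c^2 - 2*c - 20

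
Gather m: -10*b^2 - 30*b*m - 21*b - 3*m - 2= -10*b^2 - 21*b + m*(-30*b - 3) - 2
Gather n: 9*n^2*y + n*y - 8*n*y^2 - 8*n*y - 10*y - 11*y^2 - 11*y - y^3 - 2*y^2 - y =9*n^2*y + n*(-8*y^2 - 7*y) - y^3 - 13*y^2 - 22*y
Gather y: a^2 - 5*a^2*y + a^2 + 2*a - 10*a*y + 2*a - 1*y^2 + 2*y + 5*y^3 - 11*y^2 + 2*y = 2*a^2 + 4*a + 5*y^3 - 12*y^2 + y*(-5*a^2 - 10*a + 4)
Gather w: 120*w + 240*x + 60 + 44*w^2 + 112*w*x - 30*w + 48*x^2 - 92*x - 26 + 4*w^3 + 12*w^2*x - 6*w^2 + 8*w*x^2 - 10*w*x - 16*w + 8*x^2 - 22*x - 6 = 4*w^3 + w^2*(12*x + 38) + w*(8*x^2 + 102*x + 74) + 56*x^2 + 126*x + 28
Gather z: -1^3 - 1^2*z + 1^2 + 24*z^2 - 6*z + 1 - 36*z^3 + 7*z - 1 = -36*z^3 + 24*z^2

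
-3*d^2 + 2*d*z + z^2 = (-d + z)*(3*d + z)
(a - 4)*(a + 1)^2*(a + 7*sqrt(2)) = a^4 - 2*a^3 + 7*sqrt(2)*a^3 - 14*sqrt(2)*a^2 - 7*a^2 - 49*sqrt(2)*a - 4*a - 28*sqrt(2)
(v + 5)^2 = v^2 + 10*v + 25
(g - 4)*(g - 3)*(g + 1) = g^3 - 6*g^2 + 5*g + 12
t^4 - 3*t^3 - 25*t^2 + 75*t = t*(t - 5)*(t - 3)*(t + 5)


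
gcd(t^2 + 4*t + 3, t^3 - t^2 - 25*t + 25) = 1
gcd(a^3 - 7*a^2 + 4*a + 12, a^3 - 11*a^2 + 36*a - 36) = a^2 - 8*a + 12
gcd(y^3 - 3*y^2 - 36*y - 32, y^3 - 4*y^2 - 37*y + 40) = y - 8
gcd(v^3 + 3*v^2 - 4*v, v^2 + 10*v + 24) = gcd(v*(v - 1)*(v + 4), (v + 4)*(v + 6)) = v + 4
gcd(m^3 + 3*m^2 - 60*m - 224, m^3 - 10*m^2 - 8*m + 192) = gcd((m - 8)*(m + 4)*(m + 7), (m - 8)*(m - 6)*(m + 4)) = m^2 - 4*m - 32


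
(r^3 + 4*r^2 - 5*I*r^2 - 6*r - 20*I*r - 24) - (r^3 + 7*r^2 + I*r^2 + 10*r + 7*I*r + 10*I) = -3*r^2 - 6*I*r^2 - 16*r - 27*I*r - 24 - 10*I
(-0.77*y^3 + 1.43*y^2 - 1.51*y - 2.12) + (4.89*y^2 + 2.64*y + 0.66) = -0.77*y^3 + 6.32*y^2 + 1.13*y - 1.46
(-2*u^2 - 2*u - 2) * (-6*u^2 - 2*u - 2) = 12*u^4 + 16*u^3 + 20*u^2 + 8*u + 4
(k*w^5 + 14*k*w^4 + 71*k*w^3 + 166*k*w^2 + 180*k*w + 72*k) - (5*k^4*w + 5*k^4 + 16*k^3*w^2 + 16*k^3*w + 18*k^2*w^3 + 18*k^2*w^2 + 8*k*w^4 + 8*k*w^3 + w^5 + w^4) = -5*k^4*w - 5*k^4 - 16*k^3*w^2 - 16*k^3*w - 18*k^2*w^3 - 18*k^2*w^2 + k*w^5 + 6*k*w^4 + 63*k*w^3 + 166*k*w^2 + 180*k*w + 72*k - w^5 - w^4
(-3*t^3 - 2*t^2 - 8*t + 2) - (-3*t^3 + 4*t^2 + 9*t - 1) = -6*t^2 - 17*t + 3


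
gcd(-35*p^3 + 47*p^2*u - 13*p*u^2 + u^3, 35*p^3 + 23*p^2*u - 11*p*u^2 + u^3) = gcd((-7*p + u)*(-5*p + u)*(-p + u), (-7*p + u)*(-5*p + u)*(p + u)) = 35*p^2 - 12*p*u + u^2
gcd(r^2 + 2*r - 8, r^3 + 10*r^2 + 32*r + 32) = r + 4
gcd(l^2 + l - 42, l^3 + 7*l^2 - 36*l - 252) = l^2 + l - 42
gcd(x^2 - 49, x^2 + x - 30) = 1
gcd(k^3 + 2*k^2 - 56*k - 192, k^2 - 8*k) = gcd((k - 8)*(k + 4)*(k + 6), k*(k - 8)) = k - 8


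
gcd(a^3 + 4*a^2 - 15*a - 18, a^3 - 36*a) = a + 6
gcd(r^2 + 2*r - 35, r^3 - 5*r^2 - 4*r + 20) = r - 5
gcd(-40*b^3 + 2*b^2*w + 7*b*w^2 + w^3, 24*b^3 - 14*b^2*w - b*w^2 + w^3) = -8*b^2 + 2*b*w + w^2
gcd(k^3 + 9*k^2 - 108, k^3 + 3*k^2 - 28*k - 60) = k + 6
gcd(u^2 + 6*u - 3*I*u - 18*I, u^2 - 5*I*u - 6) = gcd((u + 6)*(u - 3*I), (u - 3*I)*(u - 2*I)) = u - 3*I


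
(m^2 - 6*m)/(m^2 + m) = (m - 6)/(m + 1)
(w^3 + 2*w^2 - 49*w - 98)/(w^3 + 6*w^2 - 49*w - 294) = (w + 2)/(w + 6)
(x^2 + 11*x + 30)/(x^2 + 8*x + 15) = (x + 6)/(x + 3)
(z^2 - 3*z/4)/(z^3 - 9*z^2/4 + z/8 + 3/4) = 2*z/(2*z^2 - 3*z - 2)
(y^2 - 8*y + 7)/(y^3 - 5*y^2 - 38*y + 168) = (y - 1)/(y^2 + 2*y - 24)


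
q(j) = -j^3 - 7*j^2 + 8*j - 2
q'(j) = -3*j^2 - 14*j + 8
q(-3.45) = -71.85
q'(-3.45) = 20.59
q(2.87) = -60.34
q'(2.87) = -56.89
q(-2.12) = -40.89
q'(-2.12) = 24.20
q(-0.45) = -6.93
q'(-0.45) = 13.69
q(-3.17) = -65.85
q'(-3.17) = 22.23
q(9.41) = -1379.79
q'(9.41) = -389.38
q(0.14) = -1.02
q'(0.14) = 5.98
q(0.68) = -0.11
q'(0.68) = -2.91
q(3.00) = -68.00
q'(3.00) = -61.00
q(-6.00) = -86.00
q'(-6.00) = -16.00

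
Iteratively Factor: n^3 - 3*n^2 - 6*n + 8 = (n - 4)*(n^2 + n - 2) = (n - 4)*(n - 1)*(n + 2)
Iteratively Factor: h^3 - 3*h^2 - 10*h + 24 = (h - 2)*(h^2 - h - 12) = (h - 2)*(h + 3)*(h - 4)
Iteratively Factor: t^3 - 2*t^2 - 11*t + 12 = (t - 1)*(t^2 - t - 12) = (t - 4)*(t - 1)*(t + 3)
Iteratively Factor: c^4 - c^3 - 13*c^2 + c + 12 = (c - 1)*(c^3 - 13*c - 12) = (c - 4)*(c - 1)*(c^2 + 4*c + 3) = (c - 4)*(c - 1)*(c + 1)*(c + 3)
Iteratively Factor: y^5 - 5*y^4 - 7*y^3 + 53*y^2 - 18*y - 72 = (y - 4)*(y^4 - y^3 - 11*y^2 + 9*y + 18) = (y - 4)*(y - 2)*(y^3 + y^2 - 9*y - 9) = (y - 4)*(y - 2)*(y + 1)*(y^2 - 9) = (y - 4)*(y - 2)*(y + 1)*(y + 3)*(y - 3)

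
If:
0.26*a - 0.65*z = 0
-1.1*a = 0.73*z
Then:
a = 0.00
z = 0.00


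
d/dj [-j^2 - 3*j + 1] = -2*j - 3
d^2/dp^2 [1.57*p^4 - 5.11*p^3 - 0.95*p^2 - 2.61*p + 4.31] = 18.84*p^2 - 30.66*p - 1.9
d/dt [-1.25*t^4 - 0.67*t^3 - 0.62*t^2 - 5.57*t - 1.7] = -5.0*t^3 - 2.01*t^2 - 1.24*t - 5.57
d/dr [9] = 0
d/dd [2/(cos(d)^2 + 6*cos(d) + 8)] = 4*(cos(d) + 3)*sin(d)/(cos(d)^2 + 6*cos(d) + 8)^2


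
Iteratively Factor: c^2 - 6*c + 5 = (c - 1)*(c - 5)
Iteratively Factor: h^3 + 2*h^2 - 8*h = (h - 2)*(h^2 + 4*h) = h*(h - 2)*(h + 4)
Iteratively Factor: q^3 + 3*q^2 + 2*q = (q + 2)*(q^2 + q) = (q + 1)*(q + 2)*(q)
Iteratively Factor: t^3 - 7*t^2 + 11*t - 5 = (t - 1)*(t^2 - 6*t + 5) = (t - 5)*(t - 1)*(t - 1)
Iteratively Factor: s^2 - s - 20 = (s + 4)*(s - 5)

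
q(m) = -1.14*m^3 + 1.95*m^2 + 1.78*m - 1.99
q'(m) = -3.42*m^2 + 3.9*m + 1.78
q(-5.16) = 197.37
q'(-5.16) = -109.40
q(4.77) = -72.86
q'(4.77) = -57.43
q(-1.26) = 1.14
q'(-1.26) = -8.56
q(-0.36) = -2.32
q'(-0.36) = -0.07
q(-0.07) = -2.10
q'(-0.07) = 1.49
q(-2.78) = 32.62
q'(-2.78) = -35.49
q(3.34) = -16.77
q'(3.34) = -23.35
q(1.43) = 1.21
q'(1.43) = 0.36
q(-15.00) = 4257.56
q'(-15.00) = -826.22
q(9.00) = -659.08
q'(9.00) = -240.14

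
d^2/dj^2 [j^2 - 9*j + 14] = 2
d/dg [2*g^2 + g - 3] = 4*g + 1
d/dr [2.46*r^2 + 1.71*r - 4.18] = 4.92*r + 1.71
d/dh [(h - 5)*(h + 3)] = 2*h - 2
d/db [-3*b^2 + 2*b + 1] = 2 - 6*b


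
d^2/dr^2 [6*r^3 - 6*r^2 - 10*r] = 36*r - 12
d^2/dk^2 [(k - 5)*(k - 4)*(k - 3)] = 6*k - 24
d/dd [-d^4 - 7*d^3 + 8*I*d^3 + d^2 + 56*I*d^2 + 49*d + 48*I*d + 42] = -4*d^3 + d^2*(-21 + 24*I) + d*(2 + 112*I) + 49 + 48*I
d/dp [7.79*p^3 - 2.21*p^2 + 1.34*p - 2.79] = 23.37*p^2 - 4.42*p + 1.34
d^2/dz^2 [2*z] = 0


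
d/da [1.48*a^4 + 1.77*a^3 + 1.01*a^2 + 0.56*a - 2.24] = 5.92*a^3 + 5.31*a^2 + 2.02*a + 0.56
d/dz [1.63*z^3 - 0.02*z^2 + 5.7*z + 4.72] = 4.89*z^2 - 0.04*z + 5.7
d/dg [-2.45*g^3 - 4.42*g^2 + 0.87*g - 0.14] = -7.35*g^2 - 8.84*g + 0.87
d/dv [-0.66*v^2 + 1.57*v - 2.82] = 1.57 - 1.32*v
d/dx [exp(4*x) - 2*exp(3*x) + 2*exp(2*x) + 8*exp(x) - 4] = (4*exp(3*x) - 6*exp(2*x) + 4*exp(x) + 8)*exp(x)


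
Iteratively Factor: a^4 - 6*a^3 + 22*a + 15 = (a + 1)*(a^3 - 7*a^2 + 7*a + 15) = (a + 1)^2*(a^2 - 8*a + 15) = (a - 5)*(a + 1)^2*(a - 3)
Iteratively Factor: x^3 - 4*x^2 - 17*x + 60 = (x + 4)*(x^2 - 8*x + 15) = (x - 5)*(x + 4)*(x - 3)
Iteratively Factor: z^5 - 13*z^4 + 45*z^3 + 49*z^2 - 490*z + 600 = (z - 4)*(z^4 - 9*z^3 + 9*z^2 + 85*z - 150) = (z - 5)*(z - 4)*(z^3 - 4*z^2 - 11*z + 30) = (z - 5)*(z - 4)*(z + 3)*(z^2 - 7*z + 10) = (z - 5)*(z - 4)*(z - 2)*(z + 3)*(z - 5)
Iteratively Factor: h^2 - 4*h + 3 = (h - 3)*(h - 1)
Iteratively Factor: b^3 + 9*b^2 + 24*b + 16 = (b + 4)*(b^2 + 5*b + 4) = (b + 1)*(b + 4)*(b + 4)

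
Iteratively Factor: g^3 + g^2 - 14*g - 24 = (g + 2)*(g^2 - g - 12) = (g - 4)*(g + 2)*(g + 3)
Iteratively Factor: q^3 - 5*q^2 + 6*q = (q - 2)*(q^2 - 3*q) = (q - 3)*(q - 2)*(q)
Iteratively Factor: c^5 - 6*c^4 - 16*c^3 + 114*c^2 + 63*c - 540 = (c + 3)*(c^4 - 9*c^3 + 11*c^2 + 81*c - 180) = (c + 3)^2*(c^3 - 12*c^2 + 47*c - 60) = (c - 4)*(c + 3)^2*(c^2 - 8*c + 15) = (c - 5)*(c - 4)*(c + 3)^2*(c - 3)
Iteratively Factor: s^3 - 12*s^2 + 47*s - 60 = (s - 5)*(s^2 - 7*s + 12) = (s - 5)*(s - 4)*(s - 3)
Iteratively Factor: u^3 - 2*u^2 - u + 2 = (u + 1)*(u^2 - 3*u + 2) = (u - 1)*(u + 1)*(u - 2)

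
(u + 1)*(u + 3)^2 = u^3 + 7*u^2 + 15*u + 9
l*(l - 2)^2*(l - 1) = l^4 - 5*l^3 + 8*l^2 - 4*l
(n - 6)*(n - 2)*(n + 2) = n^3 - 6*n^2 - 4*n + 24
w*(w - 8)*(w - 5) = w^3 - 13*w^2 + 40*w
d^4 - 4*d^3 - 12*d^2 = d^2*(d - 6)*(d + 2)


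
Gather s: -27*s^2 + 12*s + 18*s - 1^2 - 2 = -27*s^2 + 30*s - 3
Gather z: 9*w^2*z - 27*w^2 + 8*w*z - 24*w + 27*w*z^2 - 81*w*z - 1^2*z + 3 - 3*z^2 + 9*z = -27*w^2 - 24*w + z^2*(27*w - 3) + z*(9*w^2 - 73*w + 8) + 3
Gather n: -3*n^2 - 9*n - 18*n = -3*n^2 - 27*n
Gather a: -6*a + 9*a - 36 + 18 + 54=3*a + 36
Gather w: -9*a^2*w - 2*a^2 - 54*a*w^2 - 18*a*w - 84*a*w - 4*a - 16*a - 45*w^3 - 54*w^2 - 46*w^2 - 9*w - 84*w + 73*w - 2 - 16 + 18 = -2*a^2 - 20*a - 45*w^3 + w^2*(-54*a - 100) + w*(-9*a^2 - 102*a - 20)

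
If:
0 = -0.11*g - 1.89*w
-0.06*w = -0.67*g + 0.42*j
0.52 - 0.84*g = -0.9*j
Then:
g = -0.86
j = -1.38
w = 0.05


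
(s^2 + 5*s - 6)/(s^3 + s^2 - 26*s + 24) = 1/(s - 4)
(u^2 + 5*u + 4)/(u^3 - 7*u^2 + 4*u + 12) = (u + 4)/(u^2 - 8*u + 12)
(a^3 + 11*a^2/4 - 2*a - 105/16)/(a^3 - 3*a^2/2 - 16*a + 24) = (8*a^2 + 34*a + 35)/(8*(a^2 - 16))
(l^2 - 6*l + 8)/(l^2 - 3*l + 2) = (l - 4)/(l - 1)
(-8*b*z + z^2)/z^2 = (-8*b + z)/z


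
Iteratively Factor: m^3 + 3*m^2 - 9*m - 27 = (m + 3)*(m^2 - 9) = (m - 3)*(m + 3)*(m + 3)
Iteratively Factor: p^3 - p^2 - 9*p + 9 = (p - 1)*(p^2 - 9) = (p - 1)*(p + 3)*(p - 3)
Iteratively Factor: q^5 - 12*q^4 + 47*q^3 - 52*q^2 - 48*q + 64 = (q - 4)*(q^4 - 8*q^3 + 15*q^2 + 8*q - 16) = (q - 4)^2*(q^3 - 4*q^2 - q + 4) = (q - 4)^3*(q^2 - 1) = (q - 4)^3*(q - 1)*(q + 1)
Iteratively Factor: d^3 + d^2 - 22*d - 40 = (d + 4)*(d^2 - 3*d - 10) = (d + 2)*(d + 4)*(d - 5)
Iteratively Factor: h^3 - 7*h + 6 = (h + 3)*(h^2 - 3*h + 2) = (h - 1)*(h + 3)*(h - 2)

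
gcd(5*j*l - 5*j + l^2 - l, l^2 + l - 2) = l - 1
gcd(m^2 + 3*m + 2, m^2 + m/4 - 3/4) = m + 1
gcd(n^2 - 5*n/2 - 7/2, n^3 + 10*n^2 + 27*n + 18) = n + 1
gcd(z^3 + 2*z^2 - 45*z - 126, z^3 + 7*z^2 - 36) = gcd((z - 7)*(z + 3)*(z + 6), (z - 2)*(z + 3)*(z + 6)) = z^2 + 9*z + 18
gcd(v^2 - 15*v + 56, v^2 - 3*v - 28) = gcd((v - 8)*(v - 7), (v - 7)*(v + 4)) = v - 7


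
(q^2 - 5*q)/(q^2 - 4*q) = (q - 5)/(q - 4)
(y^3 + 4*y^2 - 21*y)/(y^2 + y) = (y^2 + 4*y - 21)/(y + 1)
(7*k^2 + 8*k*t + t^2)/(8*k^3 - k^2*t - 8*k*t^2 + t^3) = (7*k + t)/(8*k^2 - 9*k*t + t^2)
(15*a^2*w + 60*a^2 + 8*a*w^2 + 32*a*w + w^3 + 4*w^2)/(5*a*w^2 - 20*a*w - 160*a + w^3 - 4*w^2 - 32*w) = (3*a + w)/(w - 8)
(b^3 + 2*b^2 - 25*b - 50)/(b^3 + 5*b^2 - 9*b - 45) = (b^2 - 3*b - 10)/(b^2 - 9)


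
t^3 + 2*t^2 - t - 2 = (t - 1)*(t + 1)*(t + 2)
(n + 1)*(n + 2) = n^2 + 3*n + 2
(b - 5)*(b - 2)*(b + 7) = b^3 - 39*b + 70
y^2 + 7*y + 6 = (y + 1)*(y + 6)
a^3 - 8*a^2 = a^2*(a - 8)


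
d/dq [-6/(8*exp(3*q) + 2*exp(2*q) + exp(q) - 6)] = (144*exp(2*q) + 24*exp(q) + 6)*exp(q)/(8*exp(3*q) + 2*exp(2*q) + exp(q) - 6)^2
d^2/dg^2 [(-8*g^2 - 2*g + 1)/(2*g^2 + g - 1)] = 2*(8*g^3 - 36*g^2 - 6*g - 7)/(8*g^6 + 12*g^5 - 6*g^4 - 11*g^3 + 3*g^2 + 3*g - 1)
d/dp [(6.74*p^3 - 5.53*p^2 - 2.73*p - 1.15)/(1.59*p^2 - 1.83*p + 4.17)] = (10.7166*p^4 - 24.6684*p^3 + 98.778*p^2 - 42.4632*p - 13.4886)/(2.5281*p^4 - 5.8194*p^3 + 16.6095*p^2 - 15.2622*p + 17.3889)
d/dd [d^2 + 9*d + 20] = 2*d + 9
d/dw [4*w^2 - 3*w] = 8*w - 3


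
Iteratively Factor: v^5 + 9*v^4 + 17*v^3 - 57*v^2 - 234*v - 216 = (v + 3)*(v^4 + 6*v^3 - v^2 - 54*v - 72) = (v + 2)*(v + 3)*(v^3 + 4*v^2 - 9*v - 36) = (v + 2)*(v + 3)^2*(v^2 + v - 12) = (v + 2)*(v + 3)^2*(v + 4)*(v - 3)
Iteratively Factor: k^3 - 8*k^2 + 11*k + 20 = (k + 1)*(k^2 - 9*k + 20) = (k - 4)*(k + 1)*(k - 5)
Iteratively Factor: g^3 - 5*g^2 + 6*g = (g - 2)*(g^2 - 3*g) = (g - 3)*(g - 2)*(g)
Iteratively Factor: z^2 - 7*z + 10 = (z - 2)*(z - 5)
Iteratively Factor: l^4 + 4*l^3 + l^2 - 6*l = (l)*(l^3 + 4*l^2 + l - 6) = l*(l - 1)*(l^2 + 5*l + 6) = l*(l - 1)*(l + 2)*(l + 3)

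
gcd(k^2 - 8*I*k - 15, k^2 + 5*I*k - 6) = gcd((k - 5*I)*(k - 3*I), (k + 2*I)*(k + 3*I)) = 1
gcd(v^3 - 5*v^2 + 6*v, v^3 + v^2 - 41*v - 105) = 1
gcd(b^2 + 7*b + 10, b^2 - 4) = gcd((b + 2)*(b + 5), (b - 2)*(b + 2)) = b + 2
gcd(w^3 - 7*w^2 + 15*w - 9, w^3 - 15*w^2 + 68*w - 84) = 1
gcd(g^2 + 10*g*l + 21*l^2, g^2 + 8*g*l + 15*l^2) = g + 3*l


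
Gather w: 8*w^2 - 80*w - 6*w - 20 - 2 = 8*w^2 - 86*w - 22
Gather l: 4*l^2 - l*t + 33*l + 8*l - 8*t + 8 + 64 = 4*l^2 + l*(41 - t) - 8*t + 72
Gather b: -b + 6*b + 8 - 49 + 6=5*b - 35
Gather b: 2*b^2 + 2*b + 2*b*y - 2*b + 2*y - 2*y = 2*b^2 + 2*b*y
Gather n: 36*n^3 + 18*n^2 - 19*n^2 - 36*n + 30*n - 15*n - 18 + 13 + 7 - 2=36*n^3 - n^2 - 21*n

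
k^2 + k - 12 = (k - 3)*(k + 4)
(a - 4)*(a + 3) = a^2 - a - 12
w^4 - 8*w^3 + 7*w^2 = w^2*(w - 7)*(w - 1)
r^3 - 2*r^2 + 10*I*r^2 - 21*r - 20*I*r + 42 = (r - 2)*(r + 3*I)*(r + 7*I)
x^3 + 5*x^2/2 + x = x*(x + 1/2)*(x + 2)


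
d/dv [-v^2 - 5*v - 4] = -2*v - 5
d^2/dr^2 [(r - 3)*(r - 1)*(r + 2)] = 6*r - 4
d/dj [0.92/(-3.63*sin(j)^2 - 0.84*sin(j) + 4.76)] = (6.6792*sin(j) + 0.7728)*cos(j)/(3.63*sin(j)^2 + 0.84*sin(j) - 4.76)^2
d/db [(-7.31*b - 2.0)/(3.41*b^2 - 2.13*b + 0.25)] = (24.9271*b^2 + 13.64*b - 6.0875)/(11.6281*b^4 - 14.5266*b^3 + 6.2419*b^2 - 1.065*b + 0.0625)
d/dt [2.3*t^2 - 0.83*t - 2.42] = 4.6*t - 0.83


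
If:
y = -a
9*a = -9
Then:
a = -1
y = 1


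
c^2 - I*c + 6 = (c - 3*I)*(c + 2*I)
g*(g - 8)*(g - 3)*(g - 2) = g^4 - 13*g^3 + 46*g^2 - 48*g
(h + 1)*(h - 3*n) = h^2 - 3*h*n + h - 3*n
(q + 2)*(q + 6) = q^2 + 8*q + 12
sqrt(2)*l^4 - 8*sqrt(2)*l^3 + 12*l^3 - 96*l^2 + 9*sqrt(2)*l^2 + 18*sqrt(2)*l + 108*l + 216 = (l - 6)*(l - 3)*(l + 6*sqrt(2))*(sqrt(2)*l + sqrt(2))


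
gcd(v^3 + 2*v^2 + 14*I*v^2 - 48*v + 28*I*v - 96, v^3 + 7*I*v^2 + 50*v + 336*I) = v^2 + 14*I*v - 48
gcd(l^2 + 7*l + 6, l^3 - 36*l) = l + 6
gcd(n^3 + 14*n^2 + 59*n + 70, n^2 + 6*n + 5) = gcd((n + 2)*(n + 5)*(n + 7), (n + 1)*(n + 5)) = n + 5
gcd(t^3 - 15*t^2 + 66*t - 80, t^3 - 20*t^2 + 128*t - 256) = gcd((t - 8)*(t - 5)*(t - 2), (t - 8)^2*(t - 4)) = t - 8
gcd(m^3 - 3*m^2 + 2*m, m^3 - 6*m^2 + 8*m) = m^2 - 2*m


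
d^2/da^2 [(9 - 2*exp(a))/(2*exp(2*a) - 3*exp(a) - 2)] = (-8*exp(4*a) + 132*exp(3*a) - 210*exp(2*a) + 237*exp(a) - 62)*exp(a)/(8*exp(6*a) - 36*exp(5*a) + 30*exp(4*a) + 45*exp(3*a) - 30*exp(2*a) - 36*exp(a) - 8)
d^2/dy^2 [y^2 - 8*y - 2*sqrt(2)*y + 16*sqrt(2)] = 2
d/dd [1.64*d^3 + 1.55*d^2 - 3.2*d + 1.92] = 4.92*d^2 + 3.1*d - 3.2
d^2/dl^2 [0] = 0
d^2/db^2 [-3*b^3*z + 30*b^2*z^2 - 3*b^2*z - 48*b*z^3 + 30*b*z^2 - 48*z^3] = 6*z*(-3*b + 10*z - 1)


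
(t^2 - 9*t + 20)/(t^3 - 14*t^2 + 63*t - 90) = (t - 4)/(t^2 - 9*t + 18)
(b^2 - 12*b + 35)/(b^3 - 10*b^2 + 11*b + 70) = 1/(b + 2)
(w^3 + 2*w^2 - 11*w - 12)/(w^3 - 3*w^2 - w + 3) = (w + 4)/(w - 1)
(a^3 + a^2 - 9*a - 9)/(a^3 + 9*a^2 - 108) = (a^2 + 4*a + 3)/(a^2 + 12*a + 36)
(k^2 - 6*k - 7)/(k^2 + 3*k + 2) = (k - 7)/(k + 2)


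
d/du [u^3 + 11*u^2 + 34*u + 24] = 3*u^2 + 22*u + 34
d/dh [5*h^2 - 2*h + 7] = 10*h - 2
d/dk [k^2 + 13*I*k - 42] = 2*k + 13*I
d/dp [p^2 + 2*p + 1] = 2*p + 2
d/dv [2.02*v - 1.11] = 2.02000000000000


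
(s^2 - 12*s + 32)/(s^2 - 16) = (s - 8)/(s + 4)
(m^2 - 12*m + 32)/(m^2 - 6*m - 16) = (m - 4)/(m + 2)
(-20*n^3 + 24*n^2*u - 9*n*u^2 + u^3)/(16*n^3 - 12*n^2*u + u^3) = (-5*n + u)/(4*n + u)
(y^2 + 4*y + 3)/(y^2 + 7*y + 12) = (y + 1)/(y + 4)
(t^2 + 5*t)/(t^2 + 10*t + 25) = t/(t + 5)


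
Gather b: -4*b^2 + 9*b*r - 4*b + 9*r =-4*b^2 + b*(9*r - 4) + 9*r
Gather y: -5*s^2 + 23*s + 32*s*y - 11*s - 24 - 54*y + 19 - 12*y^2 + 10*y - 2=-5*s^2 + 12*s - 12*y^2 + y*(32*s - 44) - 7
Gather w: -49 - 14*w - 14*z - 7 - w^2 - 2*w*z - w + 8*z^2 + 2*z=-w^2 + w*(-2*z - 15) + 8*z^2 - 12*z - 56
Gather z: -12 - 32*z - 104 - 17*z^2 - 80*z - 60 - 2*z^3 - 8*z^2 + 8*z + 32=-2*z^3 - 25*z^2 - 104*z - 144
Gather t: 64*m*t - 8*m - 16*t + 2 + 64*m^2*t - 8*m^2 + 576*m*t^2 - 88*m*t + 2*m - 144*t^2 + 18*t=-8*m^2 - 6*m + t^2*(576*m - 144) + t*(64*m^2 - 24*m + 2) + 2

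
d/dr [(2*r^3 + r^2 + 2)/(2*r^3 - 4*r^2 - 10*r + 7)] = 10*(-r^4 - 4*r^3 + 2*r^2 + 3*r + 2)/(4*r^6 - 16*r^5 - 24*r^4 + 108*r^3 + 44*r^2 - 140*r + 49)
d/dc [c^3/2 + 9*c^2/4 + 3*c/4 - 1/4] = 3*c^2/2 + 9*c/2 + 3/4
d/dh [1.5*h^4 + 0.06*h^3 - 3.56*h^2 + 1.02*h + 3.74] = 6.0*h^3 + 0.18*h^2 - 7.12*h + 1.02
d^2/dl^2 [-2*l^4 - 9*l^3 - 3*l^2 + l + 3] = -24*l^2 - 54*l - 6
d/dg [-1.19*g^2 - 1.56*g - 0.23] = -2.38*g - 1.56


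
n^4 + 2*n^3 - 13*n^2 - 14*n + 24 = (n - 3)*(n - 1)*(n + 2)*(n + 4)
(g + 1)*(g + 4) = g^2 + 5*g + 4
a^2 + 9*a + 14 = (a + 2)*(a + 7)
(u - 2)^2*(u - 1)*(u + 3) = u^4 - 2*u^3 - 7*u^2 + 20*u - 12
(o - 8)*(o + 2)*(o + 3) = o^3 - 3*o^2 - 34*o - 48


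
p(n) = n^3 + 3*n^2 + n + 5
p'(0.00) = 1.00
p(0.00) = 5.00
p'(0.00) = 1.00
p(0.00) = 5.00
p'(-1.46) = -1.37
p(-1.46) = 6.82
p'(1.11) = 11.36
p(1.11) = 11.17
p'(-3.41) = 15.42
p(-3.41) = -3.18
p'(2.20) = 28.72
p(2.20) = 32.37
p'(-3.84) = 22.20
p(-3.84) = -11.23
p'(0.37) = 3.63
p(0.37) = 5.83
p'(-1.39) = -1.54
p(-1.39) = 6.72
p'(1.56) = 17.66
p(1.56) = 17.66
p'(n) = 3*n^2 + 6*n + 1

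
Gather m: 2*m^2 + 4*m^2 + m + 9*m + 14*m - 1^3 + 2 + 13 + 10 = 6*m^2 + 24*m + 24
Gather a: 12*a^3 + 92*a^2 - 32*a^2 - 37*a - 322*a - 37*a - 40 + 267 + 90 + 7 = 12*a^3 + 60*a^2 - 396*a + 324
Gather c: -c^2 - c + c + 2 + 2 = 4 - c^2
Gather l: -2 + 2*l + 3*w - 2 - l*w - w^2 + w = l*(2 - w) - w^2 + 4*w - 4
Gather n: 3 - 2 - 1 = 0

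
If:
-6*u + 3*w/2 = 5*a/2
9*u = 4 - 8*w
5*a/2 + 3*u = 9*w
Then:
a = -264/145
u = 20/29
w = -8/29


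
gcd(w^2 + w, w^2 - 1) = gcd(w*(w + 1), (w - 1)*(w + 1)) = w + 1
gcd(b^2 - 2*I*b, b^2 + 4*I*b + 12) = b - 2*I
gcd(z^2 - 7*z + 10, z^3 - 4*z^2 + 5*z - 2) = z - 2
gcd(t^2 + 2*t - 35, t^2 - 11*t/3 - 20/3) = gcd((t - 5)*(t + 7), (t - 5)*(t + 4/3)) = t - 5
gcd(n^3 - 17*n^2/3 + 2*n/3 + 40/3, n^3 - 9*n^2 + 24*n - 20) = n^2 - 7*n + 10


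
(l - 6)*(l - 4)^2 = l^3 - 14*l^2 + 64*l - 96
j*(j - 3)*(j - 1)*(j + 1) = j^4 - 3*j^3 - j^2 + 3*j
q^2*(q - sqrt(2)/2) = q^3 - sqrt(2)*q^2/2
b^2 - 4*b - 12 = (b - 6)*(b + 2)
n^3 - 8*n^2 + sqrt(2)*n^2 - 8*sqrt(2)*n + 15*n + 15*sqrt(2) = (n - 5)*(n - 3)*(n + sqrt(2))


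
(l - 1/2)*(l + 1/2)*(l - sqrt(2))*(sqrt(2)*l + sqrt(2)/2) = sqrt(2)*l^4 - 2*l^3 + sqrt(2)*l^3/2 - l^2 - sqrt(2)*l^2/4 - sqrt(2)*l/8 + l/2 + 1/4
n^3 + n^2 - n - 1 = (n - 1)*(n + 1)^2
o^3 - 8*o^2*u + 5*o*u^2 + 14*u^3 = (o - 7*u)*(o - 2*u)*(o + u)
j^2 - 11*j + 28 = (j - 7)*(j - 4)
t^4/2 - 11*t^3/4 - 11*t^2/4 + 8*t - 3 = (t/2 + 1)*(t - 6)*(t - 1)*(t - 1/2)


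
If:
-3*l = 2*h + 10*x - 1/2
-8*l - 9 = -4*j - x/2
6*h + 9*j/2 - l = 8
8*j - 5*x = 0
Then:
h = 8581/7920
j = 19/198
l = -1409/1320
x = 76/495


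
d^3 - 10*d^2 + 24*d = d*(d - 6)*(d - 4)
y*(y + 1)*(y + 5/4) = y^3 + 9*y^2/4 + 5*y/4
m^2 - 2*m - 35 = (m - 7)*(m + 5)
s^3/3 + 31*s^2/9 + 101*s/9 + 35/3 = (s/3 + 1)*(s + 7/3)*(s + 5)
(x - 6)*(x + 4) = x^2 - 2*x - 24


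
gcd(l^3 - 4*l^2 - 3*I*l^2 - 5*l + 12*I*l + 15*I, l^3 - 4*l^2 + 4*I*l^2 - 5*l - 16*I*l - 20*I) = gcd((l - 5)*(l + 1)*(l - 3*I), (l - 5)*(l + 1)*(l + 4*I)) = l^2 - 4*l - 5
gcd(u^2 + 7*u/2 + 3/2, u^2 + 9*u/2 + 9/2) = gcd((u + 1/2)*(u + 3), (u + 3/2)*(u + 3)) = u + 3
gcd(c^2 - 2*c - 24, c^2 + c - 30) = 1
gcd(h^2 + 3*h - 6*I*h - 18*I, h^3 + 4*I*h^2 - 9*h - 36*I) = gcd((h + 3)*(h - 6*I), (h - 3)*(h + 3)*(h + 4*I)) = h + 3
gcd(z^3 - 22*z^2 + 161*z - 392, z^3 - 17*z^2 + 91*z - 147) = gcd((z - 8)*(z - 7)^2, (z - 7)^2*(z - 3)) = z^2 - 14*z + 49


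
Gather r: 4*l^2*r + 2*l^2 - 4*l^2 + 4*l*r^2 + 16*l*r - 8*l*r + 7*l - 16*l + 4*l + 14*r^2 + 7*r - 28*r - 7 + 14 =-2*l^2 - 5*l + r^2*(4*l + 14) + r*(4*l^2 + 8*l - 21) + 7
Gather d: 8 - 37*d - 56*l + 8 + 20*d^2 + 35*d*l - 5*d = 20*d^2 + d*(35*l - 42) - 56*l + 16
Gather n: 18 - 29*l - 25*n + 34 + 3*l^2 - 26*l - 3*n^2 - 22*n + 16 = 3*l^2 - 55*l - 3*n^2 - 47*n + 68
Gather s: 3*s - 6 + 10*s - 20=13*s - 26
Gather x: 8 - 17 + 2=-7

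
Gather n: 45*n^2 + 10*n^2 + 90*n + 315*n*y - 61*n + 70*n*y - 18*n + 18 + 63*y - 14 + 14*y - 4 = 55*n^2 + n*(385*y + 11) + 77*y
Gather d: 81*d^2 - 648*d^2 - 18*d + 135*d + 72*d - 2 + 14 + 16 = -567*d^2 + 189*d + 28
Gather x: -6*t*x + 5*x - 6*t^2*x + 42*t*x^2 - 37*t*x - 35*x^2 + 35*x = x^2*(42*t - 35) + x*(-6*t^2 - 43*t + 40)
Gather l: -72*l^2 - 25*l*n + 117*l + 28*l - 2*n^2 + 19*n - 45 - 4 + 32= -72*l^2 + l*(145 - 25*n) - 2*n^2 + 19*n - 17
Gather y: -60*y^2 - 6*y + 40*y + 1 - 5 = -60*y^2 + 34*y - 4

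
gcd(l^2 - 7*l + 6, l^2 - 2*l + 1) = l - 1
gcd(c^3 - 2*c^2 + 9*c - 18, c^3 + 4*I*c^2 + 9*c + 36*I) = c^2 + 9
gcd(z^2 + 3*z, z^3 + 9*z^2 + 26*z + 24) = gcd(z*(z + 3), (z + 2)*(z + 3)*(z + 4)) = z + 3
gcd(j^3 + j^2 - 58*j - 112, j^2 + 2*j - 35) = j + 7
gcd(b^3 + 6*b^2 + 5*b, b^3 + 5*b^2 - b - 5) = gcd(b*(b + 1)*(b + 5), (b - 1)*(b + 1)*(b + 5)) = b^2 + 6*b + 5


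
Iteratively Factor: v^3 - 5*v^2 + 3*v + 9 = (v - 3)*(v^2 - 2*v - 3) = (v - 3)*(v + 1)*(v - 3)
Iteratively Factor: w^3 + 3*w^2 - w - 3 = (w + 1)*(w^2 + 2*w - 3) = (w + 1)*(w + 3)*(w - 1)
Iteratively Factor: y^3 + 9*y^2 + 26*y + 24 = (y + 2)*(y^2 + 7*y + 12) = (y + 2)*(y + 4)*(y + 3)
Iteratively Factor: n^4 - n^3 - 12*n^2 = (n)*(n^3 - n^2 - 12*n) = n^2*(n^2 - n - 12) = n^2*(n - 4)*(n + 3)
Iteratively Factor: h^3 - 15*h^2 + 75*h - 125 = (h - 5)*(h^2 - 10*h + 25) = (h - 5)^2*(h - 5)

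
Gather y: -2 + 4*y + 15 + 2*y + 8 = 6*y + 21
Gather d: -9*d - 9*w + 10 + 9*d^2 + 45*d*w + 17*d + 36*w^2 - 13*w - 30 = 9*d^2 + d*(45*w + 8) + 36*w^2 - 22*w - 20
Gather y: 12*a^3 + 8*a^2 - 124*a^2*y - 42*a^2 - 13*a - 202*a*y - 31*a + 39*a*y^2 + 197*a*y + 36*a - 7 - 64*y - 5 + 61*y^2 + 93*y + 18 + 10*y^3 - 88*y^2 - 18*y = 12*a^3 - 34*a^2 - 8*a + 10*y^3 + y^2*(39*a - 27) + y*(-124*a^2 - 5*a + 11) + 6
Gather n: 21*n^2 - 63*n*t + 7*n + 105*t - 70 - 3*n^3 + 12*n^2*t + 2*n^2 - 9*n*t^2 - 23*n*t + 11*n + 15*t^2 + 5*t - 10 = -3*n^3 + n^2*(12*t + 23) + n*(-9*t^2 - 86*t + 18) + 15*t^2 + 110*t - 80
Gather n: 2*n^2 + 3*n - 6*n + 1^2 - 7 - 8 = 2*n^2 - 3*n - 14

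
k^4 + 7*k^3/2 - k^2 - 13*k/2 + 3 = (k - 1)*(k - 1/2)*(k + 2)*(k + 3)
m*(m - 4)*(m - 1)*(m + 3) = m^4 - 2*m^3 - 11*m^2 + 12*m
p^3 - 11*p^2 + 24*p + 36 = (p - 6)^2*(p + 1)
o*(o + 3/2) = o^2 + 3*o/2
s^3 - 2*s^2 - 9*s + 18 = (s - 3)*(s - 2)*(s + 3)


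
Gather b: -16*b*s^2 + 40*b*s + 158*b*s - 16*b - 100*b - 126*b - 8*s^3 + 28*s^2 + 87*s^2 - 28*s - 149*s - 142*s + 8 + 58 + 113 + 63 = b*(-16*s^2 + 198*s - 242) - 8*s^3 + 115*s^2 - 319*s + 242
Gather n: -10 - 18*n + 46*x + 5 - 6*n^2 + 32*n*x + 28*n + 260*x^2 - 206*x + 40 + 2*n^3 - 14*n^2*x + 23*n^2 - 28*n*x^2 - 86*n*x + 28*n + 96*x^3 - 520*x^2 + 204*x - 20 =2*n^3 + n^2*(17 - 14*x) + n*(-28*x^2 - 54*x + 38) + 96*x^3 - 260*x^2 + 44*x + 15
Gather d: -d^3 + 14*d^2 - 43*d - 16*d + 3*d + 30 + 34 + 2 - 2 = -d^3 + 14*d^2 - 56*d + 64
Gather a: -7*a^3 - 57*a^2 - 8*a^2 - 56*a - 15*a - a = -7*a^3 - 65*a^2 - 72*a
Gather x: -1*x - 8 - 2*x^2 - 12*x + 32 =-2*x^2 - 13*x + 24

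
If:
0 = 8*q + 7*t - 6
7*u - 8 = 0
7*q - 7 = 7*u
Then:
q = 15/7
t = -78/49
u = 8/7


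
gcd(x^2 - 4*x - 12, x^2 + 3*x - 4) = 1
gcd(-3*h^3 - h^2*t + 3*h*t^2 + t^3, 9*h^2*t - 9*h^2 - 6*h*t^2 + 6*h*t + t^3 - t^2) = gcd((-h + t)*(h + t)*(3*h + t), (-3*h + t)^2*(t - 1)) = 1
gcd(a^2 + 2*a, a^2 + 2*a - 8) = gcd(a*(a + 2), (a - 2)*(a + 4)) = 1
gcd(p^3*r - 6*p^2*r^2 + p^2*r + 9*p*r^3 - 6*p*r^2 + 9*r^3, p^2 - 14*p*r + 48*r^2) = 1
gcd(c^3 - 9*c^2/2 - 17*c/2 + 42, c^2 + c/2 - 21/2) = 1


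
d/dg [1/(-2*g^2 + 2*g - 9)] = 2*(2*g - 1)/(2*g^2 - 2*g + 9)^2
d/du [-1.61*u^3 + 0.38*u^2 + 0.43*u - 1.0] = -4.83*u^2 + 0.76*u + 0.43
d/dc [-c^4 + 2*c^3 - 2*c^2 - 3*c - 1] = -4*c^3 + 6*c^2 - 4*c - 3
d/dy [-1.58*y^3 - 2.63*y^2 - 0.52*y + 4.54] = -4.74*y^2 - 5.26*y - 0.52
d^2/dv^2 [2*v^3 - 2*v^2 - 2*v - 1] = 12*v - 4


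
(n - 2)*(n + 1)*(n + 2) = n^3 + n^2 - 4*n - 4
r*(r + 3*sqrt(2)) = r^2 + 3*sqrt(2)*r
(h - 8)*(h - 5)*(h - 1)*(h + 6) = h^4 - 8*h^3 - 31*h^2 + 278*h - 240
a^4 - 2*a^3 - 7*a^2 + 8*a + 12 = (a - 3)*(a - 2)*(a + 1)*(a + 2)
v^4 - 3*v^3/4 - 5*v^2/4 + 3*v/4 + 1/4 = (v - 1)^2*(v + 1/4)*(v + 1)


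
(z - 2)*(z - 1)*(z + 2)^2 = z^4 + z^3 - 6*z^2 - 4*z + 8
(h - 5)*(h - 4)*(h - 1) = h^3 - 10*h^2 + 29*h - 20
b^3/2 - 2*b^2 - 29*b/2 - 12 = (b/2 + 1/2)*(b - 8)*(b + 3)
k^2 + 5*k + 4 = (k + 1)*(k + 4)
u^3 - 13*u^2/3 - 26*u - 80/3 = (u - 8)*(u + 5/3)*(u + 2)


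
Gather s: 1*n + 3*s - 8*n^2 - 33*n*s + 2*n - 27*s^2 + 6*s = -8*n^2 + 3*n - 27*s^2 + s*(9 - 33*n)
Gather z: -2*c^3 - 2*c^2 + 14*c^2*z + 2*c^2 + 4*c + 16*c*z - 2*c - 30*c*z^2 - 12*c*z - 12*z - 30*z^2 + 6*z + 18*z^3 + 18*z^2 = -2*c^3 + 2*c + 18*z^3 + z^2*(-30*c - 12) + z*(14*c^2 + 4*c - 6)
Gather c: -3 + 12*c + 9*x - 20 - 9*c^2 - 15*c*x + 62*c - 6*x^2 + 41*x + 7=-9*c^2 + c*(74 - 15*x) - 6*x^2 + 50*x - 16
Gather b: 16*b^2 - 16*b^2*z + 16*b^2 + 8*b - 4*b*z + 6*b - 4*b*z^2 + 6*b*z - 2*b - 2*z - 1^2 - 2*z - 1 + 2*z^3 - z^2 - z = b^2*(32 - 16*z) + b*(-4*z^2 + 2*z + 12) + 2*z^3 - z^2 - 5*z - 2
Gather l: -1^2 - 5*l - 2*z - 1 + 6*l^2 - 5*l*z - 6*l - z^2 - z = 6*l^2 + l*(-5*z - 11) - z^2 - 3*z - 2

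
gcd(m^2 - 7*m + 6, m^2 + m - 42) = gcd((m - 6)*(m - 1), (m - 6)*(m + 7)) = m - 6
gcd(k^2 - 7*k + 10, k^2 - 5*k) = k - 5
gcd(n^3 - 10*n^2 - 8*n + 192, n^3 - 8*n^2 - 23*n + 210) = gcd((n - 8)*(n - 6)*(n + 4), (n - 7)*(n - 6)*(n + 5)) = n - 6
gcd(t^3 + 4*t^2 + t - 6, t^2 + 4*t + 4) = t + 2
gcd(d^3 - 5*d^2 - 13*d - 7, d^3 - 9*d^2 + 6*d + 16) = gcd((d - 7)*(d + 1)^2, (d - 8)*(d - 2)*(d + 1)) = d + 1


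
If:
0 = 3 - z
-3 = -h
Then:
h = 3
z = 3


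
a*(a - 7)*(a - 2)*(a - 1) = a^4 - 10*a^3 + 23*a^2 - 14*a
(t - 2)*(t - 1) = t^2 - 3*t + 2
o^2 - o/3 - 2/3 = (o - 1)*(o + 2/3)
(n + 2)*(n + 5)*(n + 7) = n^3 + 14*n^2 + 59*n + 70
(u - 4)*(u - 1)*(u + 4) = u^3 - u^2 - 16*u + 16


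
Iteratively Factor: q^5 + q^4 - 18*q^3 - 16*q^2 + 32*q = (q - 4)*(q^4 + 5*q^3 + 2*q^2 - 8*q) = (q - 4)*(q + 4)*(q^3 + q^2 - 2*q) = q*(q - 4)*(q + 4)*(q^2 + q - 2) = q*(q - 4)*(q + 2)*(q + 4)*(q - 1)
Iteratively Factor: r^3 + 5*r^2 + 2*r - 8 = (r + 4)*(r^2 + r - 2) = (r - 1)*(r + 4)*(r + 2)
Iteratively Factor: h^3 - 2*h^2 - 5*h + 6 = (h + 2)*(h^2 - 4*h + 3) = (h - 3)*(h + 2)*(h - 1)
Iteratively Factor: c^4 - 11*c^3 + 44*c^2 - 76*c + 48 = (c - 2)*(c^3 - 9*c^2 + 26*c - 24) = (c - 4)*(c - 2)*(c^2 - 5*c + 6) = (c - 4)*(c - 3)*(c - 2)*(c - 2)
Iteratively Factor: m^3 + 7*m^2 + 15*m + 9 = (m + 3)*(m^2 + 4*m + 3) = (m + 1)*(m + 3)*(m + 3)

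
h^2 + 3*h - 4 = (h - 1)*(h + 4)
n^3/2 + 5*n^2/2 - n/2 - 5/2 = (n/2 + 1/2)*(n - 1)*(n + 5)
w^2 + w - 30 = (w - 5)*(w + 6)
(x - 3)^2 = x^2 - 6*x + 9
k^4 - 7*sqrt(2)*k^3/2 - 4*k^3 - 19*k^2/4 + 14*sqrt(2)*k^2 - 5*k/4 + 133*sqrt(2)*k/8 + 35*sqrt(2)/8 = (k - 5)*(k + 1/2)^2*(k - 7*sqrt(2)/2)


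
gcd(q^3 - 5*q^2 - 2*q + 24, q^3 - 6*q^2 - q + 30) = q^2 - q - 6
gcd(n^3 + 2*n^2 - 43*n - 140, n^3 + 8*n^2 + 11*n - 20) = n^2 + 9*n + 20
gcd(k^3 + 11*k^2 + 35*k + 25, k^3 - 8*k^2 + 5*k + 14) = k + 1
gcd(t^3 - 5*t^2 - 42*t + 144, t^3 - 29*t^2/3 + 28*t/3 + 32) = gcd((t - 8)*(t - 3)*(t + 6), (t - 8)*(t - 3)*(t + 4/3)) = t^2 - 11*t + 24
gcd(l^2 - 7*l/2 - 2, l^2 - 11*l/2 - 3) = l + 1/2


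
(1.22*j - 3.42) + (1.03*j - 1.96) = 2.25*j - 5.38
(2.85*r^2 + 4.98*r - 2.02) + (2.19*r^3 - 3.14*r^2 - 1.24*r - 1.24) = 2.19*r^3 - 0.29*r^2 + 3.74*r - 3.26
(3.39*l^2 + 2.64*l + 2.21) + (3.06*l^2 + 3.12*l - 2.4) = 6.45*l^2 + 5.76*l - 0.19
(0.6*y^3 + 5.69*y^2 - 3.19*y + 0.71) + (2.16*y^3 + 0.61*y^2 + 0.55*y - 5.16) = 2.76*y^3 + 6.3*y^2 - 2.64*y - 4.45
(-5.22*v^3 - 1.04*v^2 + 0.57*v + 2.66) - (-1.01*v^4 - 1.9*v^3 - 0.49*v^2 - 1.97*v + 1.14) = 1.01*v^4 - 3.32*v^3 - 0.55*v^2 + 2.54*v + 1.52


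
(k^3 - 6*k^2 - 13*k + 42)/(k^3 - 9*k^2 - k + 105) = (k - 2)/(k - 5)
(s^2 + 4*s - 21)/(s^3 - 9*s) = (s + 7)/(s*(s + 3))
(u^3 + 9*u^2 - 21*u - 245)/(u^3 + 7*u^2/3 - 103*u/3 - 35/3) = 3*(u + 7)/(3*u + 1)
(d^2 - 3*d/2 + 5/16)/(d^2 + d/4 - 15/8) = (4*d - 1)/(2*(2*d + 3))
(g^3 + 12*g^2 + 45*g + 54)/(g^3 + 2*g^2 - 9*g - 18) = (g^2 + 9*g + 18)/(g^2 - g - 6)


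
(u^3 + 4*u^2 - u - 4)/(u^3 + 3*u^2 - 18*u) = (u^3 + 4*u^2 - u - 4)/(u*(u^2 + 3*u - 18))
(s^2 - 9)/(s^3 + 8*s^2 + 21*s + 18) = (s - 3)/(s^2 + 5*s + 6)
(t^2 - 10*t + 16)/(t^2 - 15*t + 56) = (t - 2)/(t - 7)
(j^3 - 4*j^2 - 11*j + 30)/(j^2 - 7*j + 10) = j + 3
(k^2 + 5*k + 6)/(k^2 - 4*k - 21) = (k + 2)/(k - 7)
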